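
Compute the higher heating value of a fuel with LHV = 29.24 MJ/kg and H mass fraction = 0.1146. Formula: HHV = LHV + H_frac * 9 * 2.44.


HHV = LHV + H_frac * 9 * 2.44
= 29.24 + 0.1146 * 9 * 2.44
= 31.7566 MJ/kg

31.7566 MJ/kg


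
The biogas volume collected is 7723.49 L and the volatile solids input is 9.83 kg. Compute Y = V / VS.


Y = V / VS
= 7723.49 / 9.83
= 785.7060 L/kg VS

785.7060 L/kg VS


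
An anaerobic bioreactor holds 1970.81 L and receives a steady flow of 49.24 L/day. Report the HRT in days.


HRT = V / Q
= 1970.81 / 49.24
= 40.0246 days

40.0246 days


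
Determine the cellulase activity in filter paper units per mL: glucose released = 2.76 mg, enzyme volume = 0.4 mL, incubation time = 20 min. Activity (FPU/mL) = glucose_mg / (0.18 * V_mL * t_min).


Activity = glucose_mg / (0.18 mg/umol * V_mL * t_min)
= 2.76 / (0.18 * 0.4 * 20)
= 1.9167 FPU/mL

1.9167 FPU/mL


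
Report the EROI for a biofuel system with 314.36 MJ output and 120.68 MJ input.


EROI = E_out / E_in
= 314.36 / 120.68
= 2.6049

2.6049


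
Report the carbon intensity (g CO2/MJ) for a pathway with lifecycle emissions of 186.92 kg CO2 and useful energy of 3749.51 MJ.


CI = CO2 * 1000 / E
= 186.92 * 1000 / 3749.51
= 49.8518 g CO2/MJ

49.8518 g CO2/MJ


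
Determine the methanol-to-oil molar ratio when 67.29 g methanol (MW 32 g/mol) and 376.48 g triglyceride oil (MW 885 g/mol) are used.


Molar ratio = n_MeOH / n_oil = (MeOH/32) / (oil/885) = (MeOH * 885) / (32 * oil)
= (67.29 * 885) / (32 * 376.48)
= 4.9431

4.9431


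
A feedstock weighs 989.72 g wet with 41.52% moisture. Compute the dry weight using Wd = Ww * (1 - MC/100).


Wd = Ww * (1 - MC/100)
= 989.72 * (1 - 41.52/100)
= 578.7883 g

578.7883 g


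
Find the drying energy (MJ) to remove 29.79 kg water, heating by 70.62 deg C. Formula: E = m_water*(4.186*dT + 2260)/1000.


E = m_water * (4.186 * dT + 2260) / 1000
= 29.79 * (4.186 * 70.62 + 2260) / 1000
= 76.1318 MJ

76.1318 MJ


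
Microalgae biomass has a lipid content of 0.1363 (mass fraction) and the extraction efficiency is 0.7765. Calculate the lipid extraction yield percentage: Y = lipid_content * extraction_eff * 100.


Y = lipid_content * extraction_eff * 100
= 0.1363 * 0.7765 * 100
= 10.5837%

10.5837%


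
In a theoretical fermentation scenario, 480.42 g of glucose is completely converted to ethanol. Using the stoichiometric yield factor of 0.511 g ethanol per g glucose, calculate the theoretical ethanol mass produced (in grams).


Theoretical ethanol yield: m_EtOH = 0.511 * m_glucose
m_EtOH = 0.511 * 480.42 = 245.4946 g

245.4946 g


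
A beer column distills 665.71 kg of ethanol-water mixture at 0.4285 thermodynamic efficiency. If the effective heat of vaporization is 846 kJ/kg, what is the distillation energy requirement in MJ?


E = m * 846 / (eta * 1000)
= 665.71 * 846 / (0.4285 * 1000)
= 1314.3306 MJ

1314.3306 MJ


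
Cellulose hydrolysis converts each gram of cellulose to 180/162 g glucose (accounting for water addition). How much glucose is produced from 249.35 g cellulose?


glucose = cellulose * 180/162
= 249.35 * 180/162
= 277.0556 g

277.0556 g


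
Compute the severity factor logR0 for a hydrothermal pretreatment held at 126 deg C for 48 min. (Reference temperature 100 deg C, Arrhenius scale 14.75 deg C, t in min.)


logR0 = log10(t * exp((T - 100) / 14.75))
= log10(48 * exp((126 - 100) / 14.75))
= 2.4468

2.4468


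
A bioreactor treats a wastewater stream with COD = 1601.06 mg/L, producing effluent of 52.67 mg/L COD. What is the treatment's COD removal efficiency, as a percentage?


eta = (COD_in - COD_out) / COD_in * 100
= (1601.06 - 52.67) / 1601.06 * 100
= 96.7103%

96.7103%


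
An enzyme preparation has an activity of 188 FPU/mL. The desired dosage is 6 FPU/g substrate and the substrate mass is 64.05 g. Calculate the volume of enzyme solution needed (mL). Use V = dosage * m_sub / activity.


V = dosage * m_sub / activity
V = 6 * 64.05 / 188
V = 2.0441 mL

2.0441 mL


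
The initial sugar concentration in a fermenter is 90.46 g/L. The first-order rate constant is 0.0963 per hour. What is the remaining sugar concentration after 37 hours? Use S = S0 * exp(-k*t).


S = S0 * exp(-k * t)
S = 90.46 * exp(-0.0963 * 37)
S = 2.5646 g/L

2.5646 g/L


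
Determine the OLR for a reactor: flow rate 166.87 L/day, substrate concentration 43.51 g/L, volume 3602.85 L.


OLR = Q * S / V
= 166.87 * 43.51 / 3602.85
= 2.0152 g/L/day

2.0152 g/L/day


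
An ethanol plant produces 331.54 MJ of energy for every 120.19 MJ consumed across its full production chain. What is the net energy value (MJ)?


NEV = E_out - E_in
= 331.54 - 120.19
= 211.3500 MJ

211.3500 MJ


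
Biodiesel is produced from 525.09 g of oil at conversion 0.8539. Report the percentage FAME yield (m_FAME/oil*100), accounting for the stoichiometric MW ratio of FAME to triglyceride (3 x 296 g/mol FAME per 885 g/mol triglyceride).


m_FAME = oil * conv * (3 * 296 / 885) = oil * conv * (888/885)
= 525.09 * 0.8539 * 888 / 885
= 449.8943 g
Y = m_FAME / oil * 100 = conv * (888/885) * 100
= 0.8539 * 888 / 885 * 100
= 85.68%

85.68%


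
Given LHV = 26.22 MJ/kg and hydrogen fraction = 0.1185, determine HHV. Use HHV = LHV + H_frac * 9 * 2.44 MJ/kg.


HHV = LHV + H_frac * 9 * 2.44
= 26.22 + 0.1185 * 9 * 2.44
= 28.8223 MJ/kg

28.8223 MJ/kg


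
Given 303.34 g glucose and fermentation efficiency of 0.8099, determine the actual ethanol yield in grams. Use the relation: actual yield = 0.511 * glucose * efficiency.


Actual ethanol: m = 0.511 * 303.34 * 0.8099
m = 125.5400 g

125.5400 g


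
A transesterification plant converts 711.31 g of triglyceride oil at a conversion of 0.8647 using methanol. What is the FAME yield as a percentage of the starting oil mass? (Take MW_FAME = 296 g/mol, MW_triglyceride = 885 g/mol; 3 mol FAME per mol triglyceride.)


m_FAME = oil * conv * (3 * 296 / 885) = oil * conv * (888/885)
= 711.31 * 0.8647 * 888 / 885
= 617.1547 g
Y = m_FAME / oil * 100 = conv * (888/885) * 100
= 0.8647 * 888 / 885 * 100
= 86.76%

86.76%


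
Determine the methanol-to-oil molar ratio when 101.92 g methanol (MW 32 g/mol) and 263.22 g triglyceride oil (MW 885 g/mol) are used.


Molar ratio = n_MeOH / n_oil = (MeOH/32) / (oil/885) = (MeOH * 885) / (32 * oil)
= (101.92 * 885) / (32 * 263.22)
= 10.7086

10.7086


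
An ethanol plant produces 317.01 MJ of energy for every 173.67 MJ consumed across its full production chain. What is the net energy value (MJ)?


NEV = E_out - E_in
= 317.01 - 173.67
= 143.3400 MJ

143.3400 MJ


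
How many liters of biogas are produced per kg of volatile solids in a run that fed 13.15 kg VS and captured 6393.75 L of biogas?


Y = V / VS
= 6393.75 / 13.15
= 486.2167 L/kg VS

486.2167 L/kg VS


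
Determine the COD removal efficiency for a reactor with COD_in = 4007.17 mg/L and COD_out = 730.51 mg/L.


eta = (COD_in - COD_out) / COD_in * 100
= (4007.17 - 730.51) / 4007.17 * 100
= 81.7699%

81.7699%


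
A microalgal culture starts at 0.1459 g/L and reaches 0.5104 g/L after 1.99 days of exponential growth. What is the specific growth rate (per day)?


mu = ln(X2/X1) / dt
= ln(0.5104/0.1459) / 1.99
= 0.6293 per day

0.6293 per day


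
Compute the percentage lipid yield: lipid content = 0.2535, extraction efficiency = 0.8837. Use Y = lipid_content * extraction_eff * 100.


Y = lipid_content * extraction_eff * 100
= 0.2535 * 0.8837 * 100
= 22.4018%

22.4018%


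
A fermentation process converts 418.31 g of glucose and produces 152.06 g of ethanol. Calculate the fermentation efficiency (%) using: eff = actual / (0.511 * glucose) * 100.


Fermentation efficiency = (actual / (0.511 * glucose)) * 100
= (152.06 / (0.511 * 418.31)) * 100
= 71.1370%

71.1370%


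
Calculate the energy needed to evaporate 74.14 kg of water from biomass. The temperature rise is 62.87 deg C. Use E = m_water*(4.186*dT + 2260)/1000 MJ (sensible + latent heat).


E = m_water * (4.186 * dT + 2260) / 1000
= 74.14 * (4.186 * 62.87 + 2260) / 1000
= 187.0681 MJ

187.0681 MJ


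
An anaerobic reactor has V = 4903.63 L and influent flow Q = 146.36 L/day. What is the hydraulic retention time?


HRT = V / Q
= 4903.63 / 146.36
= 33.5039 days

33.5039 days


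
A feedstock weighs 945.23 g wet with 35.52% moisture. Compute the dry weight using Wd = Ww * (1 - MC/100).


Wd = Ww * (1 - MC/100)
= 945.23 * (1 - 35.52/100)
= 609.4843 g

609.4843 g


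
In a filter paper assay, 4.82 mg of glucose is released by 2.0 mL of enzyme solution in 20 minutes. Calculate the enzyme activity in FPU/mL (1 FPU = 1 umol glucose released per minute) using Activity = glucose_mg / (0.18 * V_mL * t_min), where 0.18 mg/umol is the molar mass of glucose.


Activity = glucose_mg / (0.18 mg/umol * V_mL * t_min)
= 4.82 / (0.18 * 2.0 * 20)
= 0.6694 FPU/mL

0.6694 FPU/mL


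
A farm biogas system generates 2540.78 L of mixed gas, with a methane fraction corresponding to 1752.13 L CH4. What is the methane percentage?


CH4% = V_CH4 / V_total * 100
= 1752.13 / 2540.78 * 100
= 68.9603%

68.9603%


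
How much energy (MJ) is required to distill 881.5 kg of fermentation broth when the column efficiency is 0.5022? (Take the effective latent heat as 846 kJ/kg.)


E = m * 846 / (eta * 1000)
= 881.5 * 846 / (0.5022 * 1000)
= 1484.9642 MJ

1484.9642 MJ


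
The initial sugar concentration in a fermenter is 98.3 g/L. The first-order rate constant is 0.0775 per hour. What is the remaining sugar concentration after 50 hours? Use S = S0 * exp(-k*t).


S = S0 * exp(-k * t)
S = 98.3 * exp(-0.0775 * 50)
S = 2.0402 g/L

2.0402 g/L


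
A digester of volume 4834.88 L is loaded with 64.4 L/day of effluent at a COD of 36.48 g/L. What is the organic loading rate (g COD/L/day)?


OLR = Q * S / V
= 64.4 * 36.48 / 4834.88
= 0.4859 g/L/day

0.4859 g/L/day


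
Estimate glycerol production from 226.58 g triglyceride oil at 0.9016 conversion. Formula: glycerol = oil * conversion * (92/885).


glycerol = oil * conv * (92/885)
= 226.58 * 0.9016 * 92 / 885
= 21.2364 g

21.2364 g


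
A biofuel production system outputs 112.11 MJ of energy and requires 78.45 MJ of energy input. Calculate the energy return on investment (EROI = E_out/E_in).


EROI = E_out / E_in
= 112.11 / 78.45
= 1.4291

1.4291


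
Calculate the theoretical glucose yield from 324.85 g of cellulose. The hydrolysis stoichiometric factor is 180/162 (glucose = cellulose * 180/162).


glucose = cellulose * 180/162
= 324.85 * 180/162
= 360.9444 g

360.9444 g


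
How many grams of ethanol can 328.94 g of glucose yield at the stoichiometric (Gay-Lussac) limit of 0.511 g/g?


Theoretical ethanol yield: m_EtOH = 0.511 * m_glucose
m_EtOH = 0.511 * 328.94 = 168.0883 g

168.0883 g


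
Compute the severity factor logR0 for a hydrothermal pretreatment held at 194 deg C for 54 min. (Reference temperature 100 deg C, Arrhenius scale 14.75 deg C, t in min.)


logR0 = log10(t * exp((T - 100) / 14.75))
= log10(54 * exp((194 - 100) / 14.75))
= 4.5001

4.5001


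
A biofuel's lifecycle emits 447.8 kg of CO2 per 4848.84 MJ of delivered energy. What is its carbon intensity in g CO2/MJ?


CI = CO2 * 1000 / E
= 447.8 * 1000 / 4848.84
= 92.3520 g CO2/MJ

92.3520 g CO2/MJ


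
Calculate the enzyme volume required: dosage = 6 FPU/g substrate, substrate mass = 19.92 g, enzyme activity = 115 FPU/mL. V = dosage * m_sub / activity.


V = dosage * m_sub / activity
V = 6 * 19.92 / 115
V = 1.0393 mL

1.0393 mL


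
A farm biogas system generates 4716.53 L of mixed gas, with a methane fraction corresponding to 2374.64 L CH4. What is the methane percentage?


CH4% = V_CH4 / V_total * 100
= 2374.64 / 4716.53 * 100
= 50.3472%

50.3472%


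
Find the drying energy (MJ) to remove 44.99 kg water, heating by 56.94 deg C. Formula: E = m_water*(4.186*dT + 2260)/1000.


E = m_water * (4.186 * dT + 2260) / 1000
= 44.99 * (4.186 * 56.94 + 2260) / 1000
= 112.4008 MJ

112.4008 MJ


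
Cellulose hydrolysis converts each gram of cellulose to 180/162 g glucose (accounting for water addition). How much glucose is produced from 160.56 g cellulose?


glucose = cellulose * 180/162
= 160.56 * 180/162
= 178.4000 g

178.4000 g


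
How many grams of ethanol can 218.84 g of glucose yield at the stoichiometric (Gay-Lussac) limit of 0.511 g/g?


Theoretical ethanol yield: m_EtOH = 0.511 * m_glucose
m_EtOH = 0.511 * 218.84 = 111.8272 g

111.8272 g


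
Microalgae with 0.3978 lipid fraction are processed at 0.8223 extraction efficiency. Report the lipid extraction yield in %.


Y = lipid_content * extraction_eff * 100
= 0.3978 * 0.8223 * 100
= 32.7111%

32.7111%


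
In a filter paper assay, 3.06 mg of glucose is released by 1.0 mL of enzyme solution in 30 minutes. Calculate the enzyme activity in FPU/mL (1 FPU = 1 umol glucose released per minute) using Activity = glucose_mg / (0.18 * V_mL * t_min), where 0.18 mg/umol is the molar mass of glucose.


Activity = glucose_mg / (0.18 mg/umol * V_mL * t_min)
= 3.06 / (0.18 * 1.0 * 30)
= 0.5667 FPU/mL

0.5667 FPU/mL


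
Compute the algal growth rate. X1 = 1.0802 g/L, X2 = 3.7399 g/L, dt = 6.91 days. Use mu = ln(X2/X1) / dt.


mu = ln(X2/X1) / dt
= ln(3.7399/1.0802) / 6.91
= 0.1797 per day

0.1797 per day


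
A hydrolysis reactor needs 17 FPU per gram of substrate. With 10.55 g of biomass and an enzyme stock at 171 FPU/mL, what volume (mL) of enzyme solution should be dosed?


V = dosage * m_sub / activity
V = 17 * 10.55 / 171
V = 1.0488 mL

1.0488 mL


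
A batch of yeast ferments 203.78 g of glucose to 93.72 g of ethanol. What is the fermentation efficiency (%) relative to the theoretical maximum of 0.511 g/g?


Fermentation efficiency = (actual / (0.511 * glucose)) * 100
= (93.72 / (0.511 * 203.78)) * 100
= 90.0015%

90.0015%


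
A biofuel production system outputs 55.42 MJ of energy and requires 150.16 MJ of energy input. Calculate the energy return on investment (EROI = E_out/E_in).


EROI = E_out / E_in
= 55.42 / 150.16
= 0.3691

0.3691


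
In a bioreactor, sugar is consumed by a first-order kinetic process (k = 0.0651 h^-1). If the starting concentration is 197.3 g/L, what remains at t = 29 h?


S = S0 * exp(-k * t)
S = 197.3 * exp(-0.0651 * 29)
S = 29.8691 g/L

29.8691 g/L


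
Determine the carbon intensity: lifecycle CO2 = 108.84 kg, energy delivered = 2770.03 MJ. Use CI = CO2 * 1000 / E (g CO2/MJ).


CI = CO2 * 1000 / E
= 108.84 * 1000 / 2770.03
= 39.2920 g CO2/MJ

39.2920 g CO2/MJ


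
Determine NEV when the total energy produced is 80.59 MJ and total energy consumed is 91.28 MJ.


NEV = E_out - E_in
= 80.59 - 91.28
= -10.6900 MJ

-10.6900 MJ


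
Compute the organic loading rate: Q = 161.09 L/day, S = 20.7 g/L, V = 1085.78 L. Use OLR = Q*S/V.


OLR = Q * S / V
= 161.09 * 20.7 / 1085.78
= 3.0711 g/L/day

3.0711 g/L/day


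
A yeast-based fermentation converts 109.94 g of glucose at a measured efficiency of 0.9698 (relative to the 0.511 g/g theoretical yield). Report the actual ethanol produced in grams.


Actual ethanol: m = 0.511 * 109.94 * 0.9698
m = 54.4827 g

54.4827 g


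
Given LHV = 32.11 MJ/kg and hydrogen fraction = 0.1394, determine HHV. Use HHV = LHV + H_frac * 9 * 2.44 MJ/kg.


HHV = LHV + H_frac * 9 * 2.44
= 32.11 + 0.1394 * 9 * 2.44
= 35.1712 MJ/kg

35.1712 MJ/kg


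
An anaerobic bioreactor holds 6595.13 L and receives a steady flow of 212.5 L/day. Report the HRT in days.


HRT = V / Q
= 6595.13 / 212.5
= 31.0359 days

31.0359 days


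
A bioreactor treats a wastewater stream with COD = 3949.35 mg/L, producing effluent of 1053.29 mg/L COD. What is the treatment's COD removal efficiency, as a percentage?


eta = (COD_in - COD_out) / COD_in * 100
= (3949.35 - 1053.29) / 3949.35 * 100
= 73.3300%

73.3300%


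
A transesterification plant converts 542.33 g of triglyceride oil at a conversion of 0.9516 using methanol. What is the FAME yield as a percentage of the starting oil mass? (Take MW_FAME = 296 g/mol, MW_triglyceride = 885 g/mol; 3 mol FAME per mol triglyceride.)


m_FAME = oil * conv * (3 * 296 / 885) = oil * conv * (888/885)
= 542.33 * 0.9516 * 888 / 885
= 517.8307 g
Y = m_FAME / oil * 100 = conv * (888/885) * 100
= 0.9516 * 888 / 885 * 100
= 95.48%

95.48%


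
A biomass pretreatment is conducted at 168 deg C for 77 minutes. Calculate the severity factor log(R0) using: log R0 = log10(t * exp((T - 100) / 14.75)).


logR0 = log10(t * exp((T - 100) / 14.75))
= log10(77 * exp((168 - 100) / 14.75))
= 3.8887

3.8887


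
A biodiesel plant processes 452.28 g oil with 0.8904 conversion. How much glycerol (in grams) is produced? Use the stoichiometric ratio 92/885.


glycerol = oil * conv * (92/885)
= 452.28 * 0.8904 * 92 / 885
= 41.8637 g

41.8637 g


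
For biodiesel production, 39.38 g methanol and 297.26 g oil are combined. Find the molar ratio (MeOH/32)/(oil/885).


Molar ratio = n_MeOH / n_oil = (MeOH/32) / (oil/885) = (MeOH * 885) / (32 * oil)
= (39.38 * 885) / (32 * 297.26)
= 3.6638

3.6638


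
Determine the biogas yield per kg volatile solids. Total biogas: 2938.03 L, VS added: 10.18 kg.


Y = V / VS
= 2938.03 / 10.18
= 288.6081 L/kg VS

288.6081 L/kg VS


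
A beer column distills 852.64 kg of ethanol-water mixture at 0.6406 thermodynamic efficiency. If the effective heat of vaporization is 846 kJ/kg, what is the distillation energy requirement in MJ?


E = m * 846 / (eta * 1000)
= 852.64 * 846 / (0.6406 * 1000)
= 1126.0278 MJ

1126.0278 MJ


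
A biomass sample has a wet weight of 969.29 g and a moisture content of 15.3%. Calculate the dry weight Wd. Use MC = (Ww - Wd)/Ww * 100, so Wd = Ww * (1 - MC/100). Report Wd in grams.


Wd = Ww * (1 - MC/100)
= 969.29 * (1 - 15.3/100)
= 820.9886 g

820.9886 g


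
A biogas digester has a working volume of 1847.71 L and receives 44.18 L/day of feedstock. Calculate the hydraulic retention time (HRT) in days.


HRT = V / Q
= 1847.71 / 44.18
= 41.8223 days

41.8223 days


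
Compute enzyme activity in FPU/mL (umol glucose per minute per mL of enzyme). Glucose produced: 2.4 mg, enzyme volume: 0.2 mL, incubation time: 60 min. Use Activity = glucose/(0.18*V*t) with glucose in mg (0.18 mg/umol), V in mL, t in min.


Activity = glucose_mg / (0.18 mg/umol * V_mL * t_min)
= 2.4 / (0.18 * 0.2 * 60)
= 1.1111 FPU/mL

1.1111 FPU/mL


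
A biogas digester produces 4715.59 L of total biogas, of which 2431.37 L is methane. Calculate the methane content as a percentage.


CH4% = V_CH4 / V_total * 100
= 2431.37 / 4715.59 * 100
= 51.5603%

51.5603%


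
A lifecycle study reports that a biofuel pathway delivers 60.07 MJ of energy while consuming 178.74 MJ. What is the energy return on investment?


EROI = E_out / E_in
= 60.07 / 178.74
= 0.3361

0.3361


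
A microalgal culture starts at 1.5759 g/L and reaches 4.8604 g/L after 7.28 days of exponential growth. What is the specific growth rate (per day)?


mu = ln(X2/X1) / dt
= ln(4.8604/1.5759) / 7.28
= 0.1547 per day

0.1547 per day


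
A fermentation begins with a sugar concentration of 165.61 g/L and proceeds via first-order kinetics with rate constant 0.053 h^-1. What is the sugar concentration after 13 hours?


S = S0 * exp(-k * t)
S = 165.61 * exp(-0.053 * 13)
S = 83.1491 g/L

83.1491 g/L


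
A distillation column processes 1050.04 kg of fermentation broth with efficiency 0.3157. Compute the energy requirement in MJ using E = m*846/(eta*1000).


E = m * 846 / (eta * 1000)
= 1050.04 * 846 / (0.3157 * 1000)
= 2813.8544 MJ

2813.8544 MJ


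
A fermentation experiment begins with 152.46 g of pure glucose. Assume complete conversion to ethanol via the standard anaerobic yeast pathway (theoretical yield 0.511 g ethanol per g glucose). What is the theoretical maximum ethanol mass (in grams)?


Theoretical ethanol yield: m_EtOH = 0.511 * m_glucose
m_EtOH = 0.511 * 152.46 = 77.9071 g

77.9071 g


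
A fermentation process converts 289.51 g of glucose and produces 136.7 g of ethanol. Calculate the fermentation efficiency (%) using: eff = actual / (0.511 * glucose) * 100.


Fermentation efficiency = (actual / (0.511 * glucose)) * 100
= (136.7 / (0.511 * 289.51)) * 100
= 92.4026%

92.4026%


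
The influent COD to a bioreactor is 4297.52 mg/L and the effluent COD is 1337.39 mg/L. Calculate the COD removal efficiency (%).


eta = (COD_in - COD_out) / COD_in * 100
= (4297.52 - 1337.39) / 4297.52 * 100
= 68.8800%

68.8800%


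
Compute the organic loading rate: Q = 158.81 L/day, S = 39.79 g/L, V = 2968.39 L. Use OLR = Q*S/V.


OLR = Q * S / V
= 158.81 * 39.79 / 2968.39
= 2.1288 g/L/day

2.1288 g/L/day


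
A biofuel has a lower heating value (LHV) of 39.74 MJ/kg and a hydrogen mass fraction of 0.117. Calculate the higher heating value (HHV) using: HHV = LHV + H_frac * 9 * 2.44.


HHV = LHV + H_frac * 9 * 2.44
= 39.74 + 0.117 * 9 * 2.44
= 42.3093 MJ/kg

42.3093 MJ/kg


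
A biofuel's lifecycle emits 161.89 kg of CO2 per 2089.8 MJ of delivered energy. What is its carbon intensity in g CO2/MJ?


CI = CO2 * 1000 / E
= 161.89 * 1000 / 2089.8
= 77.4667 g CO2/MJ

77.4667 g CO2/MJ


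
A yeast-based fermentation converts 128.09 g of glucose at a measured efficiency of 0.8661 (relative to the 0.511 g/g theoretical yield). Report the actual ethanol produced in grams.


Actual ethanol: m = 0.511 * 128.09 * 0.8661
m = 56.6897 g

56.6897 g


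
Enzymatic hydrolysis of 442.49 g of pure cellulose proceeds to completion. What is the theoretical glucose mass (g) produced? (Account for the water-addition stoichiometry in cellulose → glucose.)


glucose = cellulose * 180/162
= 442.49 * 180/162
= 491.6556 g

491.6556 g


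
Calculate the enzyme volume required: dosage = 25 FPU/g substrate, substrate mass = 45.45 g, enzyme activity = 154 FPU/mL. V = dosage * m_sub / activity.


V = dosage * m_sub / activity
V = 25 * 45.45 / 154
V = 7.3782 mL

7.3782 mL


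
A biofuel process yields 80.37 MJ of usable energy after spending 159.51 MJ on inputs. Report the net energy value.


NEV = E_out - E_in
= 80.37 - 159.51
= -79.1400 MJ

-79.1400 MJ


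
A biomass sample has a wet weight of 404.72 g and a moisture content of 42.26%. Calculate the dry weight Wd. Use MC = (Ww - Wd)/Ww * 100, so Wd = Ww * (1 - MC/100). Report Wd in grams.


Wd = Ww * (1 - MC/100)
= 404.72 * (1 - 42.26/100)
= 233.6853 g

233.6853 g


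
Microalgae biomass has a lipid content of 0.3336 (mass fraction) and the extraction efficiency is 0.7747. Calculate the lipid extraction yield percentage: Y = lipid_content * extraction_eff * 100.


Y = lipid_content * extraction_eff * 100
= 0.3336 * 0.7747 * 100
= 25.8440%

25.8440%


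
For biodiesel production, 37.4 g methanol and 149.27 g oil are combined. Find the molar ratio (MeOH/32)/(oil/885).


Molar ratio = n_MeOH / n_oil = (MeOH/32) / (oil/885) = (MeOH * 885) / (32 * oil)
= (37.4 * 885) / (32 * 149.27)
= 6.9293

6.9293


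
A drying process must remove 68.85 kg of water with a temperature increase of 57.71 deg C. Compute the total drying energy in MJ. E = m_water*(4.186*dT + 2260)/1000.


E = m_water * (4.186 * dT + 2260) / 1000
= 68.85 * (4.186 * 57.71 + 2260) / 1000
= 172.2334 MJ

172.2334 MJ


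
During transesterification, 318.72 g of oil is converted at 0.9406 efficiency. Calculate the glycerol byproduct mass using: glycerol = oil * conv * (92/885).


glycerol = oil * conv * (92/885)
= 318.72 * 0.9406 * 92 / 885
= 31.1644 g

31.1644 g


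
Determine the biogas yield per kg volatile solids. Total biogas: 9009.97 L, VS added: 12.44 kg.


Y = V / VS
= 9009.97 / 12.44
= 724.2741 L/kg VS

724.2741 L/kg VS


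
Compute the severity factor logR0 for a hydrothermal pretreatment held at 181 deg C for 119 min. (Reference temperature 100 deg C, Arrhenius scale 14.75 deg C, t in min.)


logR0 = log10(t * exp((T - 100) / 14.75))
= log10(119 * exp((181 - 100) / 14.75))
= 4.4605

4.4605


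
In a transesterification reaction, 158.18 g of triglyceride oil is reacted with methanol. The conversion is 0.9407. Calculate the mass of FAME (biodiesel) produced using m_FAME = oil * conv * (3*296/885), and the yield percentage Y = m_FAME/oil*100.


m_FAME = oil * conv * (3 * 296 / 885) = oil * conv * (888/885)
= 158.18 * 0.9407 * 888 / 885
= 149.3043 g
Y = m_FAME / oil * 100 = conv * (888/885) * 100
= 0.9407 * 888 / 885 * 100
= 94.39%

149.3043 g FAME; Y = 94.39%


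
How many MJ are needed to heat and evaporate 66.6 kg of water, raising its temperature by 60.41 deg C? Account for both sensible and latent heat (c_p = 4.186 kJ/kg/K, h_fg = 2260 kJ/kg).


E = m_water * (4.186 * dT + 2260) / 1000
= 66.6 * (4.186 * 60.41 + 2260) / 1000
= 167.3576 MJ

167.3576 MJ


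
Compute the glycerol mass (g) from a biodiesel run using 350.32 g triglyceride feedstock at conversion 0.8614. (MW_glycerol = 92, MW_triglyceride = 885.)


glycerol = oil * conv * (92/885)
= 350.32 * 0.8614 * 92 / 885
= 31.3700 g

31.3700 g


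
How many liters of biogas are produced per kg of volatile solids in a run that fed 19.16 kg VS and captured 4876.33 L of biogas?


Y = V / VS
= 4876.33 / 19.16
= 254.5057 L/kg VS

254.5057 L/kg VS


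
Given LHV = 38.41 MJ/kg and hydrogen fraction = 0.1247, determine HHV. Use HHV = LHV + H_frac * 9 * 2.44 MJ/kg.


HHV = LHV + H_frac * 9 * 2.44
= 38.41 + 0.1247 * 9 * 2.44
= 41.1484 MJ/kg

41.1484 MJ/kg


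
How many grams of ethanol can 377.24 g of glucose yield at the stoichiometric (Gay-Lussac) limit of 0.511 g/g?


Theoretical ethanol yield: m_EtOH = 0.511 * m_glucose
m_EtOH = 0.511 * 377.24 = 192.7696 g

192.7696 g


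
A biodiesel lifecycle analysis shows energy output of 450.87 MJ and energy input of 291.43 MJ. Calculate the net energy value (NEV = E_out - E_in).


NEV = E_out - E_in
= 450.87 - 291.43
= 159.4400 MJ

159.4400 MJ


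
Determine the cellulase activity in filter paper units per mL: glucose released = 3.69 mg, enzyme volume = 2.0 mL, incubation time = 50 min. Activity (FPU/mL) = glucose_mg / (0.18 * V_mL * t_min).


Activity = glucose_mg / (0.18 mg/umol * V_mL * t_min)
= 3.69 / (0.18 * 2.0 * 50)
= 0.2050 FPU/mL

0.2050 FPU/mL


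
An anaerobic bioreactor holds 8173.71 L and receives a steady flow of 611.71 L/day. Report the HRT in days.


HRT = V / Q
= 8173.71 / 611.71
= 13.3621 days

13.3621 days


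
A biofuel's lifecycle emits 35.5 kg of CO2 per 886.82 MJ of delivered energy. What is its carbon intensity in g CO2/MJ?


CI = CO2 * 1000 / E
= 35.5 * 1000 / 886.82
= 40.0307 g CO2/MJ

40.0307 g CO2/MJ


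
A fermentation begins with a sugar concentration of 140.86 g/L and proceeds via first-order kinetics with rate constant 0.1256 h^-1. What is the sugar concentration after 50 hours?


S = S0 * exp(-k * t)
S = 140.86 * exp(-0.1256 * 50)
S = 0.2639 g/L

0.2639 g/L


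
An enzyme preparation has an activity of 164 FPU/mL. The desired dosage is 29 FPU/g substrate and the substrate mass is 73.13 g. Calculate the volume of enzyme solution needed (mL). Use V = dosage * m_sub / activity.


V = dosage * m_sub / activity
V = 29 * 73.13 / 164
V = 12.9315 mL

12.9315 mL


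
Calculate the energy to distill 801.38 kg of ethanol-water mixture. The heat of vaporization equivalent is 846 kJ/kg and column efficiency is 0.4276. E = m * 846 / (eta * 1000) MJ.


E = m * 846 / (eta * 1000)
= 801.38 * 846 / (0.4276 * 1000)
= 1585.5180 MJ

1585.5180 MJ


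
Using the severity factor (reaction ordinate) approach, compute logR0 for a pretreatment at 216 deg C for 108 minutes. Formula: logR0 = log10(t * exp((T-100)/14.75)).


logR0 = log10(t * exp((T - 100) / 14.75))
= log10(108 * exp((216 - 100) / 14.75))
= 5.4489

5.4489


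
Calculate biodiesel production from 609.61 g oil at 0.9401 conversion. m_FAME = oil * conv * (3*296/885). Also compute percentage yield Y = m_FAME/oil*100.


m_FAME = oil * conv * (3 * 296 / 885) = oil * conv * (888/885)
= 609.61 * 0.9401 * 888 / 885
= 575.0371 g
Y = m_FAME / oil * 100 = conv * (888/885) * 100
= 0.9401 * 888 / 885 * 100
= 94.33%

575.0371 g FAME; Y = 94.33%


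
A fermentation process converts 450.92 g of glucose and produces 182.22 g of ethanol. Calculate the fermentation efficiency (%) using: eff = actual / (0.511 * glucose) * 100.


Fermentation efficiency = (actual / (0.511 * glucose)) * 100
= (182.22 / (0.511 * 450.92)) * 100
= 79.0816%

79.0816%


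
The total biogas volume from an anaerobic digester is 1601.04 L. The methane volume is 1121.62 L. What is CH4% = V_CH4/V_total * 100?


CH4% = V_CH4 / V_total * 100
= 1121.62 / 1601.04 * 100
= 70.0557%

70.0557%


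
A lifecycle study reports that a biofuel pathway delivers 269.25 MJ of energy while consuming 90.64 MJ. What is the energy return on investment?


EROI = E_out / E_in
= 269.25 / 90.64
= 2.9705

2.9705


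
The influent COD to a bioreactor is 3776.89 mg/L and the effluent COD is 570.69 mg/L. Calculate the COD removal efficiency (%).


eta = (COD_in - COD_out) / COD_in * 100
= (3776.89 - 570.69) / 3776.89 * 100
= 84.8899%

84.8899%


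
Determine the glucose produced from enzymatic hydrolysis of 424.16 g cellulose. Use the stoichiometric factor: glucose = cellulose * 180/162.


glucose = cellulose * 180/162
= 424.16 * 180/162
= 471.2889 g

471.2889 g


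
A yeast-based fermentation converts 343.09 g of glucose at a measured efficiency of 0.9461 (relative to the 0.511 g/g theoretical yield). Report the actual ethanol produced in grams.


Actual ethanol: m = 0.511 * 343.09 * 0.9461
m = 165.8693 g

165.8693 g


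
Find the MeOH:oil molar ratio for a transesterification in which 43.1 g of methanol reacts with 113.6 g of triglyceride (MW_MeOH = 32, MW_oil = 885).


Molar ratio = n_MeOH / n_oil = (MeOH/32) / (oil/885) = (MeOH * 885) / (32 * oil)
= (43.1 * 885) / (32 * 113.6)
= 10.4928

10.4928


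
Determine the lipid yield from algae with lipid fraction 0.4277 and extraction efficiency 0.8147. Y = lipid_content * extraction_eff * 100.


Y = lipid_content * extraction_eff * 100
= 0.4277 * 0.8147 * 100
= 34.8447%

34.8447%


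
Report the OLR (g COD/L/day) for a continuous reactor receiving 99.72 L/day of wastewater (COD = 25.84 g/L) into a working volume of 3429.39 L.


OLR = Q * S / V
= 99.72 * 25.84 / 3429.39
= 0.7514 g/L/day

0.7514 g/L/day


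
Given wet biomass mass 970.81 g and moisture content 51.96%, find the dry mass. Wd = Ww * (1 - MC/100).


Wd = Ww * (1 - MC/100)
= 970.81 * (1 - 51.96/100)
= 466.3771 g

466.3771 g


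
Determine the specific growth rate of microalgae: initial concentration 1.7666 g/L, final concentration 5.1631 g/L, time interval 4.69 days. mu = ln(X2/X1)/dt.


mu = ln(X2/X1) / dt
= ln(5.1631/1.7666) / 4.69
= 0.2287 per day

0.2287 per day


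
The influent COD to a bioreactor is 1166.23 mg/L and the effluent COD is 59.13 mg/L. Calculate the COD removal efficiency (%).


eta = (COD_in - COD_out) / COD_in * 100
= (1166.23 - 59.13) / 1166.23 * 100
= 94.9298%

94.9298%


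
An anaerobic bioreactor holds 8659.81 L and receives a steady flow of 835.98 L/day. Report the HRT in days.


HRT = V / Q
= 8659.81 / 835.98
= 10.3589 days

10.3589 days


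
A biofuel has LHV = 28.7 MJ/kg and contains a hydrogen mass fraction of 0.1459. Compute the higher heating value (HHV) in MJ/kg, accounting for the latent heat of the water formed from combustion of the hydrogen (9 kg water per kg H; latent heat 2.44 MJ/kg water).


HHV = LHV + H_frac * 9 * 2.44
= 28.7 + 0.1459 * 9 * 2.44
= 31.9040 MJ/kg

31.9040 MJ/kg


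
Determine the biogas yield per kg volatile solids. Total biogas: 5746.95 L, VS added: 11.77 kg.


Y = V / VS
= 5746.95 / 11.77
= 488.2710 L/kg VS

488.2710 L/kg VS


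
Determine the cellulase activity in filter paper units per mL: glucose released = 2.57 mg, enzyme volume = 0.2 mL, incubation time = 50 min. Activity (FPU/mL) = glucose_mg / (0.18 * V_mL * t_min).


Activity = glucose_mg / (0.18 mg/umol * V_mL * t_min)
= 2.57 / (0.18 * 0.2 * 50)
= 1.4278 FPU/mL

1.4278 FPU/mL


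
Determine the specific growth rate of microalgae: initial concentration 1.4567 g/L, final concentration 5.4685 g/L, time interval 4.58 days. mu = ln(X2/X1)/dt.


mu = ln(X2/X1) / dt
= ln(5.4685/1.4567) / 4.58
= 0.2888 per day

0.2888 per day


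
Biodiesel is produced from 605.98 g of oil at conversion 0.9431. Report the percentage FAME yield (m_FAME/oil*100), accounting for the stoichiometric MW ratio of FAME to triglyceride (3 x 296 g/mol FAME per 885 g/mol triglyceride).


m_FAME = oil * conv * (3 * 296 / 885) = oil * conv * (888/885)
= 605.98 * 0.9431 * 888 / 885
= 573.4370 g
Y = m_FAME / oil * 100 = conv * (888/885) * 100
= 0.9431 * 888 / 885 * 100
= 94.63%

94.63%


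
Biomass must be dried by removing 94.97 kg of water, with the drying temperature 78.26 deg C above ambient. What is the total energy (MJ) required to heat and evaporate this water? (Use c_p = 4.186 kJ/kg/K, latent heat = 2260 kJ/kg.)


E = m_water * (4.186 * dT + 2260) / 1000
= 94.97 * (4.186 * 78.26 + 2260) / 1000
= 245.7440 MJ

245.7440 MJ


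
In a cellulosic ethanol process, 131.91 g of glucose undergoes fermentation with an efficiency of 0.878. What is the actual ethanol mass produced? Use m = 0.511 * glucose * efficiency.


Actual ethanol: m = 0.511 * 131.91 * 0.878
m = 59.1825 g

59.1825 g


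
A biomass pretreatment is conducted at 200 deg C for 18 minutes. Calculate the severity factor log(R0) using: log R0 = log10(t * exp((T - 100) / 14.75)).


logR0 = log10(t * exp((T - 100) / 14.75))
= log10(18 * exp((200 - 100) / 14.75))
= 4.1996

4.1996


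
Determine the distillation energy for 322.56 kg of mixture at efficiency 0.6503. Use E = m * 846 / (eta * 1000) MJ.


E = m * 846 / (eta * 1000)
= 322.56 * 846 / (0.6503 * 1000)
= 419.6306 MJ

419.6306 MJ


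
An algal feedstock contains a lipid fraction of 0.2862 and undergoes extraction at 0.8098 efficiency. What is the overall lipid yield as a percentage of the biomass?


Y = lipid_content * extraction_eff * 100
= 0.2862 * 0.8098 * 100
= 23.1765%

23.1765%


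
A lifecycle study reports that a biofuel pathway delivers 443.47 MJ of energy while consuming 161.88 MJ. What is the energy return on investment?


EROI = E_out / E_in
= 443.47 / 161.88
= 2.7395

2.7395


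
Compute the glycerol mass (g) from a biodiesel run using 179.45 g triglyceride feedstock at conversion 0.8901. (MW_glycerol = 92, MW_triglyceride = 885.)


glycerol = oil * conv * (92/885)
= 179.45 * 0.8901 * 92 / 885
= 16.6045 g

16.6045 g


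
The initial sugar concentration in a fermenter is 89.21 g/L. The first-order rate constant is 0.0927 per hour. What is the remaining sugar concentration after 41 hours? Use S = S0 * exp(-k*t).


S = S0 * exp(-k * t)
S = 89.21 * exp(-0.0927 * 41)
S = 1.9943 g/L

1.9943 g/L


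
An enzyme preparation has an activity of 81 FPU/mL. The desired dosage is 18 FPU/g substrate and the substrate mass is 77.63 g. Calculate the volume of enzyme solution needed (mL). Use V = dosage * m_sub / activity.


V = dosage * m_sub / activity
V = 18 * 77.63 / 81
V = 17.2511 mL

17.2511 mL


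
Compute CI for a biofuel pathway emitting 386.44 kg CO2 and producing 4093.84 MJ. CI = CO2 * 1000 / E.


CI = CO2 * 1000 / E
= 386.44 * 1000 / 4093.84
= 94.3955 g CO2/MJ

94.3955 g CO2/MJ


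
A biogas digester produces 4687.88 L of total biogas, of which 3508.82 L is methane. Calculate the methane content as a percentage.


CH4% = V_CH4 / V_total * 100
= 3508.82 / 4687.88 * 100
= 74.8488%

74.8488%


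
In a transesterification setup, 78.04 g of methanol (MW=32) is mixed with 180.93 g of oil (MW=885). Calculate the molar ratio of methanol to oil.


Molar ratio = n_MeOH / n_oil = (MeOH/32) / (oil/885) = (MeOH * 885) / (32 * oil)
= (78.04 * 885) / (32 * 180.93)
= 11.9289

11.9289


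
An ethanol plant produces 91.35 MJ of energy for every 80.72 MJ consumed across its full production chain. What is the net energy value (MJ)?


NEV = E_out - E_in
= 91.35 - 80.72
= 10.6300 MJ

10.6300 MJ


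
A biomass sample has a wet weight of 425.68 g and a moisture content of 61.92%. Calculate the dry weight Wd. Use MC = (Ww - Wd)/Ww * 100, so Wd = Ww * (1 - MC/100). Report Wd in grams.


Wd = Ww * (1 - MC/100)
= 425.68 * (1 - 61.92/100)
= 162.0989 g

162.0989 g


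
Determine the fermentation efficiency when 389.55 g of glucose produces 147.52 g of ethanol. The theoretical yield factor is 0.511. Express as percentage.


Fermentation efficiency = (actual / (0.511 * glucose)) * 100
= (147.52 / (0.511 * 389.55)) * 100
= 74.1083%

74.1083%


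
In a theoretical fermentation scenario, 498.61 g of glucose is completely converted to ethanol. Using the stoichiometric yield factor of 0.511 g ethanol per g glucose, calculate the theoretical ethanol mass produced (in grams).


Theoretical ethanol yield: m_EtOH = 0.511 * m_glucose
m_EtOH = 0.511 * 498.61 = 254.7897 g

254.7897 g


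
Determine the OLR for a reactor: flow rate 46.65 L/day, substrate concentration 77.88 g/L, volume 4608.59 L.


OLR = Q * S / V
= 46.65 * 77.88 / 4608.59
= 0.7883 g/L/day

0.7883 g/L/day


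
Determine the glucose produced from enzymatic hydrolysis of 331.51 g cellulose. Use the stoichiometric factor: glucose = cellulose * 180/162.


glucose = cellulose * 180/162
= 331.51 * 180/162
= 368.3444 g

368.3444 g


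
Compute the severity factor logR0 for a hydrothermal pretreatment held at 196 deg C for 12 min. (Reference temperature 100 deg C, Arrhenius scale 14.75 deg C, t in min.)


logR0 = log10(t * exp((T - 100) / 14.75))
= log10(12 * exp((196 - 100) / 14.75))
= 3.9058

3.9058


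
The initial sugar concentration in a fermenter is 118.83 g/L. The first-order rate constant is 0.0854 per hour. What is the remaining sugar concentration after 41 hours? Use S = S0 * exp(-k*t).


S = S0 * exp(-k * t)
S = 118.83 * exp(-0.0854 * 41)
S = 3.5833 g/L

3.5833 g/L


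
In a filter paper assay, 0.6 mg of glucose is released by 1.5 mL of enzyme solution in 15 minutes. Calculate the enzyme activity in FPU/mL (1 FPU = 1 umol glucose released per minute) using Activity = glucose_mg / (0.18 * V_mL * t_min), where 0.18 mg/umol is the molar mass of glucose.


Activity = glucose_mg / (0.18 mg/umol * V_mL * t_min)
= 0.6 / (0.18 * 1.5 * 15)
= 0.1481 FPU/mL

0.1481 FPU/mL


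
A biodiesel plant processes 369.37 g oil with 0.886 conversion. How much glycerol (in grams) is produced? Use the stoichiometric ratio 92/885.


glycerol = oil * conv * (92/885)
= 369.37 * 0.886 * 92 / 885
= 34.0204 g

34.0204 g


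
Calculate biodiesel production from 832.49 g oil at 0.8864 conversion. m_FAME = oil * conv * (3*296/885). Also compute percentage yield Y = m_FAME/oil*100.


m_FAME = oil * conv * (3 * 296 / 885) = oil * conv * (888/885)
= 832.49 * 0.8864 * 888 / 885
= 740.4206 g
Y = m_FAME / oil * 100 = conv * (888/885) * 100
= 0.8864 * 888 / 885 * 100
= 88.94%

740.4206 g FAME; Y = 88.94%


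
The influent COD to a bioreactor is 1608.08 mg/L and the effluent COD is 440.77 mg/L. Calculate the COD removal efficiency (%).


eta = (COD_in - COD_out) / COD_in * 100
= (1608.08 - 440.77) / 1608.08 * 100
= 72.5903%

72.5903%


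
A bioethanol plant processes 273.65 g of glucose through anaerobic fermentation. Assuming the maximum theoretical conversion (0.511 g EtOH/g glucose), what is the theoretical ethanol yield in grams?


Theoretical ethanol yield: m_EtOH = 0.511 * m_glucose
m_EtOH = 0.511 * 273.65 = 139.8351 g

139.8351 g


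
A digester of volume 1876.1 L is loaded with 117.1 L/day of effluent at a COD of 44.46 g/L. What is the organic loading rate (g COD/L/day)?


OLR = Q * S / V
= 117.1 * 44.46 / 1876.1
= 2.7750 g/L/day

2.7750 g/L/day
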